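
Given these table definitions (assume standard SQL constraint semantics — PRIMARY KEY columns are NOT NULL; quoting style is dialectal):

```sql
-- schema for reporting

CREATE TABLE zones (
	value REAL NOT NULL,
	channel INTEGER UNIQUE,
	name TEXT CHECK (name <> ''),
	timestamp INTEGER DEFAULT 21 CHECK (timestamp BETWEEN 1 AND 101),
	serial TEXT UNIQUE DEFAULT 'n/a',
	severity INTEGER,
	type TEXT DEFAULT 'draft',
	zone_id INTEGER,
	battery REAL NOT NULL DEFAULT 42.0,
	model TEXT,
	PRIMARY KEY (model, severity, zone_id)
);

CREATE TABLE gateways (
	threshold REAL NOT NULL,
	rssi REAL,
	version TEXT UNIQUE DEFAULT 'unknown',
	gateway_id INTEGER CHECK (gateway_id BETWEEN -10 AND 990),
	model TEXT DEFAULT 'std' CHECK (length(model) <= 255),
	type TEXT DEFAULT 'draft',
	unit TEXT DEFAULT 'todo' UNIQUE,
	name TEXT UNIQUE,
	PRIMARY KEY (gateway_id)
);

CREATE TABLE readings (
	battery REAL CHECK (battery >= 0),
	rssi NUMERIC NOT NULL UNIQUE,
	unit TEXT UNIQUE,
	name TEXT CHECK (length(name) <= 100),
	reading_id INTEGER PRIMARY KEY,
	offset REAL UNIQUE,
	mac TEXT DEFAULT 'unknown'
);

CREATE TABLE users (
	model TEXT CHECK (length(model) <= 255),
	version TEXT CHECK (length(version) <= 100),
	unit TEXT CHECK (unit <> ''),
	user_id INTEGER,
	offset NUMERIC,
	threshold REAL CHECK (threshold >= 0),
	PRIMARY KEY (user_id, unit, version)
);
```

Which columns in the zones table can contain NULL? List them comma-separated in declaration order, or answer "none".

- value: declared NOT NULL → not nullable.
- channel: UNIQUE does not imply NOT NULL → nullable.
- name: CHECK does not forbid NULL (a CHECK constraint passes when its expression is NULL) → nullable.
- timestamp: CHECK does not forbid NULL (a CHECK constraint passes when its expression is NULL) → nullable.
- serial: UNIQUE does not imply NOT NULL → nullable.
- severity: part of the PRIMARY KEY, which implies NOT NULL → not nullable.
- type: DEFAULT only fills an omitted column; an explicit NULL is still allowed → nullable.
- zone_id: part of the PRIMARY KEY, which implies NOT NULL → not nullable.
- battery: declared NOT NULL → not nullable.
- model: part of the PRIMARY KEY, which implies NOT NULL → not nullable.

channel, name, timestamp, serial, type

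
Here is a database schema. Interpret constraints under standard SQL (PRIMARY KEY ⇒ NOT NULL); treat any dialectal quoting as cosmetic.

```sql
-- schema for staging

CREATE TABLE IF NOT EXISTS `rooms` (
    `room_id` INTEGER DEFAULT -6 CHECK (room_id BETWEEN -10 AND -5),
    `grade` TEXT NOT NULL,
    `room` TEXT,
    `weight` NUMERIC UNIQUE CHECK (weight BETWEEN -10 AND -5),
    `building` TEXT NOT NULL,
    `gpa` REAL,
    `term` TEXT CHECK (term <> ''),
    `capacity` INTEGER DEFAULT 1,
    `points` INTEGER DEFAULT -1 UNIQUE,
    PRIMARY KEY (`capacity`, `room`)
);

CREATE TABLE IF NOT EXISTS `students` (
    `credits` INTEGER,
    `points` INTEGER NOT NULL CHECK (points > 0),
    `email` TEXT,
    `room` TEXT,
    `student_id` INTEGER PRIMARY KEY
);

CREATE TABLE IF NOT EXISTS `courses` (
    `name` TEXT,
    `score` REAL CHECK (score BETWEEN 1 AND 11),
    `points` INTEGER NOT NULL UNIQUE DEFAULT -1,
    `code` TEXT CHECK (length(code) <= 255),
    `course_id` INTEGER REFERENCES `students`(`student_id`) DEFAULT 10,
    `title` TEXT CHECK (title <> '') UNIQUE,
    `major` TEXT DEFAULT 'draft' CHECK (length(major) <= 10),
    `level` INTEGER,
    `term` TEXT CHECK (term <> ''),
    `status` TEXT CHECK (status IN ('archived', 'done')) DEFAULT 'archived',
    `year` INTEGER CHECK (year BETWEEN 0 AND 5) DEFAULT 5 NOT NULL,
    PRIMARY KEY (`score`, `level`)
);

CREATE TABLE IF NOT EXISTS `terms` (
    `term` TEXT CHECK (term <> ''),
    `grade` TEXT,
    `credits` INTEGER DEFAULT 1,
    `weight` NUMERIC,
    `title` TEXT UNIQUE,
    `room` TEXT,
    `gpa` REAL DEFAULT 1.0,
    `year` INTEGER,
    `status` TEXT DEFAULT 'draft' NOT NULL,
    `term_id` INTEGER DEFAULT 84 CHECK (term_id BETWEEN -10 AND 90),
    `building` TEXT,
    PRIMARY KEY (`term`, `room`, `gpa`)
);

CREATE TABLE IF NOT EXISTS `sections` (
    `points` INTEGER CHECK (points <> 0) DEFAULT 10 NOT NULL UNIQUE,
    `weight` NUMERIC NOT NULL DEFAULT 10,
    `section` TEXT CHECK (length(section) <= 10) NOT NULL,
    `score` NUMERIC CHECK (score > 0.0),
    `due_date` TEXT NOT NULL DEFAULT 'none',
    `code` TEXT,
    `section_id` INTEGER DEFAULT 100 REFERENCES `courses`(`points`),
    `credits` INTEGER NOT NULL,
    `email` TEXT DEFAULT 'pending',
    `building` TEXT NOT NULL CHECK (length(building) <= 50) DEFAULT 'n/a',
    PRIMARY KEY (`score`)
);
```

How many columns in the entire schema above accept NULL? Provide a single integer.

rooms: 5 nullable (room_id, weight, gpa, term, points — PK (capacity, room) and explicit NOT NULL columns excluded).
students: 3 nullable (credits, email, room — PK (student_id) and explicit NOT NULL columns excluded).
courses: 7 nullable (name, code, course_id, title, major, term, status — PK (score, level) and explicit NOT NULL columns excluded).
terms: 7 nullable (grade, credits, weight, title, year, term_id, building — PK (term, room, gpa) and explicit NOT NULL columns excluded).
sections: 3 nullable (code, section_id, email — PK (score) and explicit NOT NULL columns excluded).
Total: 5 + 3 + 7 + 7 + 3 = 25.

25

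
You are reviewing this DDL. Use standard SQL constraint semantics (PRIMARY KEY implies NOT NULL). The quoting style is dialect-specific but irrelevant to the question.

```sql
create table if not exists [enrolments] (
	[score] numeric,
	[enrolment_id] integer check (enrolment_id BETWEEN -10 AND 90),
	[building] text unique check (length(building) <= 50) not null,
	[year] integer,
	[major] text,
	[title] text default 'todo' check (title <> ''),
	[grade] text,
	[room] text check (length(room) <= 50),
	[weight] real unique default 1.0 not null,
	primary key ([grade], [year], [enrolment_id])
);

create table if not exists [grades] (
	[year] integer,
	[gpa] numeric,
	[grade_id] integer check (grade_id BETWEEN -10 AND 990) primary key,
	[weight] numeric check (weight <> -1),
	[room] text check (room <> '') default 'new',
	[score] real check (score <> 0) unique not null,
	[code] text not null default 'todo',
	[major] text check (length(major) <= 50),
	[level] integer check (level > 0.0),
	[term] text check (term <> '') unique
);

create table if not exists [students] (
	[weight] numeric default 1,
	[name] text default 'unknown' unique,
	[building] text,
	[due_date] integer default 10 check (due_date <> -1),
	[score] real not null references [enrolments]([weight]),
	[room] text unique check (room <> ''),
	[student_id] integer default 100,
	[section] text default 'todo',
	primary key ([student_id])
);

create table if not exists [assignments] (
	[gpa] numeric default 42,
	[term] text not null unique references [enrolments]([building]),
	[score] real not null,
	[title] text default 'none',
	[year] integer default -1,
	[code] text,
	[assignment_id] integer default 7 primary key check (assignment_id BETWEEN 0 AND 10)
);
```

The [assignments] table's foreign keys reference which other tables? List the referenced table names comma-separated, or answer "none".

- term REFERENCES enrolments(building).

enrolments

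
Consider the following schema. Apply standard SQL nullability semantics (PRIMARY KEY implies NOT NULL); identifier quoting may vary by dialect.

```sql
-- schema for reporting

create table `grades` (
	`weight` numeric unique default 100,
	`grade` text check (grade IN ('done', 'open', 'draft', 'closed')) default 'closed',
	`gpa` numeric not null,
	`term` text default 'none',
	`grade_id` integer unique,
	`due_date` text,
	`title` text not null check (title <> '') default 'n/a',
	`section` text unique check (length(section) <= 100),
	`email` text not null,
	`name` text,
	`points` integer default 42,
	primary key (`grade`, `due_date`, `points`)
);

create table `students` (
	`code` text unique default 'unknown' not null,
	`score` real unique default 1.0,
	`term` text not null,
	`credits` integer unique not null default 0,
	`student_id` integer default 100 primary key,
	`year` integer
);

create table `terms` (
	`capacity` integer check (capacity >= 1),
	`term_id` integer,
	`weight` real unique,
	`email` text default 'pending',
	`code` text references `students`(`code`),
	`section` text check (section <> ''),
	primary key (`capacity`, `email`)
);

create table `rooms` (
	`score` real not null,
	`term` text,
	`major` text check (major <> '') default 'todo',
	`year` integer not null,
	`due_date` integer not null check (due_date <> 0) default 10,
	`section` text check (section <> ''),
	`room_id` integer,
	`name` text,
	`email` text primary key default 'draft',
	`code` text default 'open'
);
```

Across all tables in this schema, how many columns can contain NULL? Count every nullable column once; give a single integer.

17

grades: 5 nullable (weight, term, grade_id, section, name — PK (grade, due_date, points) and explicit NOT NULL columns excluded).
students: 2 nullable (score, year — PK (student_id) and explicit NOT NULL columns excluded).
terms: 4 nullable (term_id, weight, code, section — PK (capacity, email) and explicit NOT NULL columns excluded).
rooms: 6 nullable (term, major, section, room_id, name, code — PK (email) and explicit NOT NULL columns excluded).
Total: 5 + 2 + 4 + 6 = 17.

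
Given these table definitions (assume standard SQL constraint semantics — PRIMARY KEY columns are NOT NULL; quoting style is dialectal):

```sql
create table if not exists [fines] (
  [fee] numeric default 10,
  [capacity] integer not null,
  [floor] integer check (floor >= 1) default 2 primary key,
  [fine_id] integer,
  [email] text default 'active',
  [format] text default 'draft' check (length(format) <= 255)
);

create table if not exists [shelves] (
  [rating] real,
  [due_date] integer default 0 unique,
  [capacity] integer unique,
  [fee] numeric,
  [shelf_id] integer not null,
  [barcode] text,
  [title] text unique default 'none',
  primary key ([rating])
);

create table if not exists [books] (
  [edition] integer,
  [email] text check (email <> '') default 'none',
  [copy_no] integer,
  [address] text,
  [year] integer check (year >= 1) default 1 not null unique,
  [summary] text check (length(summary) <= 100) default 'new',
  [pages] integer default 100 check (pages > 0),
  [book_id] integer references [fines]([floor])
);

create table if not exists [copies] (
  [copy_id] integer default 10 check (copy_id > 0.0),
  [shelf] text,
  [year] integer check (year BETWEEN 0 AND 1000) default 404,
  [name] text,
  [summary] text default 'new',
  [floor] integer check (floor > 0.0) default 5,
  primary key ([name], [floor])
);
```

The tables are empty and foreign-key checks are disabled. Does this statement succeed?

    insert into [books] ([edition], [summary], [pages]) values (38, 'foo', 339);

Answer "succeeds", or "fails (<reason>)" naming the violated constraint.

succeeds

NOT NULL columns: year defaults to 1.
CHECK constraints: 'foo' satisfies (length(summary) <= 100); 339 satisfies (pages > 0).
No constraint is violated.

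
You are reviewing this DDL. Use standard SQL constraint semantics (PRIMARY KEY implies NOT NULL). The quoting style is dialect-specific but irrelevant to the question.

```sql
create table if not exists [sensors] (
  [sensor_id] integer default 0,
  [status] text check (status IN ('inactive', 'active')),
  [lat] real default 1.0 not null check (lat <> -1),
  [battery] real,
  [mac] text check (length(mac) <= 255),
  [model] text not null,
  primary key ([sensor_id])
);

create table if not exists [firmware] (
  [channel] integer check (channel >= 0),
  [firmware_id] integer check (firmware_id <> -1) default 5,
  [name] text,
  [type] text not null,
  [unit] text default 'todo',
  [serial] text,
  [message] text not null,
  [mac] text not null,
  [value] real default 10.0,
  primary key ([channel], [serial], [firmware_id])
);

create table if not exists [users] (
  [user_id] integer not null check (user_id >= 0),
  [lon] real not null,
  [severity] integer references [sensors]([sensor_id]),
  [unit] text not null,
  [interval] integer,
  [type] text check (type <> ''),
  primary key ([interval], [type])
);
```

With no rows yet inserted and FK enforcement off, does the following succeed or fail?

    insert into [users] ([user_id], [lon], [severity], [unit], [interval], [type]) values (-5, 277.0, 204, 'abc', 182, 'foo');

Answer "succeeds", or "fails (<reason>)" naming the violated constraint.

The value -5 for user_id violates CHECK (user_id >= 0).

fails (CHECK on user_id)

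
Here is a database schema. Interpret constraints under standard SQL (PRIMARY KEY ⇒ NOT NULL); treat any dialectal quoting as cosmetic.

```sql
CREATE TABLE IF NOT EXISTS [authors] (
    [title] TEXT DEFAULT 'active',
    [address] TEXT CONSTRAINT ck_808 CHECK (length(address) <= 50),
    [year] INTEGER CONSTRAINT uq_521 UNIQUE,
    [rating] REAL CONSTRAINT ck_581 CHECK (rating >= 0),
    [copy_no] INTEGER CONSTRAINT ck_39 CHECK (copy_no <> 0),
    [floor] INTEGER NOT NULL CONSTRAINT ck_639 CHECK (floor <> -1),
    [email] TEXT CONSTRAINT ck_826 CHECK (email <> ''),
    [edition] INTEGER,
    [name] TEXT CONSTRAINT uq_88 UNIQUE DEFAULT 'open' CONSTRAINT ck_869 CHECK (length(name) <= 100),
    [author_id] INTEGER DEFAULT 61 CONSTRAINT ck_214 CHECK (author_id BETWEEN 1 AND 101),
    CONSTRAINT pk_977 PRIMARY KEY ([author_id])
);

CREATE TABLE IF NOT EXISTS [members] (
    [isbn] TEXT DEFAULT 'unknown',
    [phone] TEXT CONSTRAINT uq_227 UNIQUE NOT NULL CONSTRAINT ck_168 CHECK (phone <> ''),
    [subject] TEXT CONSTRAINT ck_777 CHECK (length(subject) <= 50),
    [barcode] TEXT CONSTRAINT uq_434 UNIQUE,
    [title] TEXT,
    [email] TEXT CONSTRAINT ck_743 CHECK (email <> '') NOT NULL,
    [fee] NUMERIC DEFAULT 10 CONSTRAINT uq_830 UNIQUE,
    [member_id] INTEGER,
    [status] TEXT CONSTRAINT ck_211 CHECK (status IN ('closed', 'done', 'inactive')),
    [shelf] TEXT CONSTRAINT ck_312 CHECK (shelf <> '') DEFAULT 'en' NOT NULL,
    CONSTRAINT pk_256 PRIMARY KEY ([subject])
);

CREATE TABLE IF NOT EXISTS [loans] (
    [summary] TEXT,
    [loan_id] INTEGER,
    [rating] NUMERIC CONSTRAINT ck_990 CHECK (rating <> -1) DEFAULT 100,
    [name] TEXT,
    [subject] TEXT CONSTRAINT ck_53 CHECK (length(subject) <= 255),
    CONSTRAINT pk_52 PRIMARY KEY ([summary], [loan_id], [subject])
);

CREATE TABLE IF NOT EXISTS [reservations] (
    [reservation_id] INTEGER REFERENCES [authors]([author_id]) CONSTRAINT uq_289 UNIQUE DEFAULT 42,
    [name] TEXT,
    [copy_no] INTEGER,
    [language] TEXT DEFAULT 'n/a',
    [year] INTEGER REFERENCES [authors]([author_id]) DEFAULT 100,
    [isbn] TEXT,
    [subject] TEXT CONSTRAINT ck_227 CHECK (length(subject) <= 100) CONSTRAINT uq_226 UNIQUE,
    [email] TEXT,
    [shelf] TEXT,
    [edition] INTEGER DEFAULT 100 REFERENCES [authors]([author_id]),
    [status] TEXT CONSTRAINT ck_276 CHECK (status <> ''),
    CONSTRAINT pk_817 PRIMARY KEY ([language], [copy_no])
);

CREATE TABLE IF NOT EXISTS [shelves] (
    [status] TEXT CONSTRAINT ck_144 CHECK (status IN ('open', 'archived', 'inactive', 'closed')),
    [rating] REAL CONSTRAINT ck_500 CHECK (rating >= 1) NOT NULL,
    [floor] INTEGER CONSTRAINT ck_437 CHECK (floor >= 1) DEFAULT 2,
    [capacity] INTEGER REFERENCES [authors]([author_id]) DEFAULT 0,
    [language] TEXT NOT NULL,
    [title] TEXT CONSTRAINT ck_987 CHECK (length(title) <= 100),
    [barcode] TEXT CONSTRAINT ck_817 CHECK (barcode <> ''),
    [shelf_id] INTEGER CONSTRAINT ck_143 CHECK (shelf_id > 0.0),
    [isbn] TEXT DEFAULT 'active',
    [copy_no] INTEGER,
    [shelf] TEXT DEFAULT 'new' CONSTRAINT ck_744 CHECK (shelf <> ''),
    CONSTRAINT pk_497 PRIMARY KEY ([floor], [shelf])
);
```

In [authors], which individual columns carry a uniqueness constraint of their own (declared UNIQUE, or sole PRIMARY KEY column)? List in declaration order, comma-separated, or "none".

- title: no UNIQUE or single-column PK constraint.
- address: no UNIQUE or single-column PK constraint.
- year: declared UNIQUE → unique.
- rating: no UNIQUE or single-column PK constraint.
- copy_no: no UNIQUE or single-column PK constraint.
- floor: no UNIQUE or single-column PK constraint.
- email: no UNIQUE or single-column PK constraint.
- edition: no UNIQUE or single-column PK constraint.
- name: declared UNIQUE → unique.
- author_id: single-column PRIMARY KEY → unique.

year, name, author_id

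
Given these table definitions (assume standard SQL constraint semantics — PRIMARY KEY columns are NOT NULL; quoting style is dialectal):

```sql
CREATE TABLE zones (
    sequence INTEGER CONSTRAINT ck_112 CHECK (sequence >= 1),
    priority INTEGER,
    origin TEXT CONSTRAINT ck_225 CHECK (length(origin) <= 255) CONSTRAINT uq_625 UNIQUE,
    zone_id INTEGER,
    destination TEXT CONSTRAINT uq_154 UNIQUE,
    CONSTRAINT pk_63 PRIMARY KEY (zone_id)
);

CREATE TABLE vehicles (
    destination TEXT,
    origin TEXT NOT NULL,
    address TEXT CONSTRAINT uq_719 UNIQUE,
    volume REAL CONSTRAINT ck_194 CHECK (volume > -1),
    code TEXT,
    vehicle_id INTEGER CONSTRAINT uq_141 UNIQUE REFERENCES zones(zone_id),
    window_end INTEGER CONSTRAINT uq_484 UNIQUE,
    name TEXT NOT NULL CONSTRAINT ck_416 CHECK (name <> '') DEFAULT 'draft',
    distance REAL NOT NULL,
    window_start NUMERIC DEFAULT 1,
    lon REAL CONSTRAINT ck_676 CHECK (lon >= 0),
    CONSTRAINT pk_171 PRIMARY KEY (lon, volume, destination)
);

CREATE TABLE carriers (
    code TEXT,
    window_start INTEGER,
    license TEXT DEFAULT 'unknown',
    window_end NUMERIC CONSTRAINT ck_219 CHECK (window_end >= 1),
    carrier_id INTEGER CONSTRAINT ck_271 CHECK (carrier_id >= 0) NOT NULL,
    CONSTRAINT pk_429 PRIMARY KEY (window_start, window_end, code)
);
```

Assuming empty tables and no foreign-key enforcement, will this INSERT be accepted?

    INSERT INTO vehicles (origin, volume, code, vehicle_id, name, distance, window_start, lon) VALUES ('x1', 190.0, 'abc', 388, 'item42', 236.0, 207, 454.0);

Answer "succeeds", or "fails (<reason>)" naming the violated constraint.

fails (NOT NULL on destination)

destination is omitted from the column list and has no DEFAULT, so it would receive NULL.
But destination is part of the PRIMARY KEY (implied NOT NULL).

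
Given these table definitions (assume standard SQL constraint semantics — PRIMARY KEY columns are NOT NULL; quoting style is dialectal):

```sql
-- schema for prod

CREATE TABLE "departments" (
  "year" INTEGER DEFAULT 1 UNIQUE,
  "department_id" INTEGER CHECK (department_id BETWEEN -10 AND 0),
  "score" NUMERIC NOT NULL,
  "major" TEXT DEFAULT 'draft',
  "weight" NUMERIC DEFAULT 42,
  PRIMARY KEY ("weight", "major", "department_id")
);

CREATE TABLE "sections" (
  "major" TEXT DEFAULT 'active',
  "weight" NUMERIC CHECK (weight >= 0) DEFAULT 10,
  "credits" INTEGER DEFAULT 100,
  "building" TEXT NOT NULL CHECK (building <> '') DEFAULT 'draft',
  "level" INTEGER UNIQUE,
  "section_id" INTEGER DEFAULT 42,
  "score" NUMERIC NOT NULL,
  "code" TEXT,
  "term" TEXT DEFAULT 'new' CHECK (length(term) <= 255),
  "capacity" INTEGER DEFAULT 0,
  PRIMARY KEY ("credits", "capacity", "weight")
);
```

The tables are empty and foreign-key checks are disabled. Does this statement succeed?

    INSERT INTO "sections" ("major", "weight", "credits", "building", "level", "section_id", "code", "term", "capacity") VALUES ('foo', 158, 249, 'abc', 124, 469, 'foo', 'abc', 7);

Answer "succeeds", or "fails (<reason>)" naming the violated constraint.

score is omitted from the column list and has no DEFAULT, so it would receive NULL.
But score is declared NOT NULL.

fails (NOT NULL on score)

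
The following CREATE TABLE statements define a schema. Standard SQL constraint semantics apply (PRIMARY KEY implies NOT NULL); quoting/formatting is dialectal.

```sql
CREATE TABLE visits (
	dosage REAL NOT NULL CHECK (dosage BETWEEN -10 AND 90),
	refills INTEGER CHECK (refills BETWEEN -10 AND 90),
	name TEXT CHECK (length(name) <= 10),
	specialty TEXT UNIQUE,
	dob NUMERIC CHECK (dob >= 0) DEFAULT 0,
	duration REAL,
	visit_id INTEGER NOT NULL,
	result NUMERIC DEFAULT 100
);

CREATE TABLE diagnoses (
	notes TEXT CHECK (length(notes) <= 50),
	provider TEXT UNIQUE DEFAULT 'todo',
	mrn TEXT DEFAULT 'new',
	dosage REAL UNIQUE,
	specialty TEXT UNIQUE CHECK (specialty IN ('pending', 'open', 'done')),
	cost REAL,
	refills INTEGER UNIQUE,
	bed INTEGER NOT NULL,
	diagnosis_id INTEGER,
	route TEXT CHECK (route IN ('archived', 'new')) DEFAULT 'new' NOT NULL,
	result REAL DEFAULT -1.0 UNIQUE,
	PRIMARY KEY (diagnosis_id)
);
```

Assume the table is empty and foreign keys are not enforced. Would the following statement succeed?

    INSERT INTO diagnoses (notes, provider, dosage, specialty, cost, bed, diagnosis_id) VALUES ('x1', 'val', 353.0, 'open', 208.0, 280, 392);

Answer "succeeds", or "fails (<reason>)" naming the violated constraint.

succeeds

NOT NULL columns: bed is supplied; diagnosis_id is supplied; route defaults to 'new'.
CHECK constraints: 'x1' satisfies (length(notes) <= 50); 'open' satisfies (specialty IN ('pending', 'open', 'done')).
No constraint is violated.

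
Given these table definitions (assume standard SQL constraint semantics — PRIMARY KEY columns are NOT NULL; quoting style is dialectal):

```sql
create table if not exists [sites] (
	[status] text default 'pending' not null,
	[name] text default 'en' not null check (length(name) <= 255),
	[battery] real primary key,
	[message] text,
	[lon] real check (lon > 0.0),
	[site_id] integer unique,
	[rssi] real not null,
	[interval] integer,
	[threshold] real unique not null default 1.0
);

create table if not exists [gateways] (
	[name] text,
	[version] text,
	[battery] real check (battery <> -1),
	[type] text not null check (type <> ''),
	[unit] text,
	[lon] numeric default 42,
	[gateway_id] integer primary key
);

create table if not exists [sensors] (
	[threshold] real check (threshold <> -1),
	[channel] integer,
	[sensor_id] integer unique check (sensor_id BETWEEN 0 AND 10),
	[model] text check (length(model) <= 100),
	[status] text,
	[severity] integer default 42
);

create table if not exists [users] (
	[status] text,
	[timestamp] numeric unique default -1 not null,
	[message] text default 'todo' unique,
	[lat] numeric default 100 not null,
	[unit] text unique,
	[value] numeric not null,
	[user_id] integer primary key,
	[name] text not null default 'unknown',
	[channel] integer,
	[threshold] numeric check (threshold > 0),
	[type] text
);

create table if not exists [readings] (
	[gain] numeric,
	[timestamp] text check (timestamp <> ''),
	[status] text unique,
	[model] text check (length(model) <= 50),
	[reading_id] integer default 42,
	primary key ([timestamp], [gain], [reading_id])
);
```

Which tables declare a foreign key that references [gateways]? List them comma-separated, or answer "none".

none

No REFERENCES clause anywhere in the schema names gateways.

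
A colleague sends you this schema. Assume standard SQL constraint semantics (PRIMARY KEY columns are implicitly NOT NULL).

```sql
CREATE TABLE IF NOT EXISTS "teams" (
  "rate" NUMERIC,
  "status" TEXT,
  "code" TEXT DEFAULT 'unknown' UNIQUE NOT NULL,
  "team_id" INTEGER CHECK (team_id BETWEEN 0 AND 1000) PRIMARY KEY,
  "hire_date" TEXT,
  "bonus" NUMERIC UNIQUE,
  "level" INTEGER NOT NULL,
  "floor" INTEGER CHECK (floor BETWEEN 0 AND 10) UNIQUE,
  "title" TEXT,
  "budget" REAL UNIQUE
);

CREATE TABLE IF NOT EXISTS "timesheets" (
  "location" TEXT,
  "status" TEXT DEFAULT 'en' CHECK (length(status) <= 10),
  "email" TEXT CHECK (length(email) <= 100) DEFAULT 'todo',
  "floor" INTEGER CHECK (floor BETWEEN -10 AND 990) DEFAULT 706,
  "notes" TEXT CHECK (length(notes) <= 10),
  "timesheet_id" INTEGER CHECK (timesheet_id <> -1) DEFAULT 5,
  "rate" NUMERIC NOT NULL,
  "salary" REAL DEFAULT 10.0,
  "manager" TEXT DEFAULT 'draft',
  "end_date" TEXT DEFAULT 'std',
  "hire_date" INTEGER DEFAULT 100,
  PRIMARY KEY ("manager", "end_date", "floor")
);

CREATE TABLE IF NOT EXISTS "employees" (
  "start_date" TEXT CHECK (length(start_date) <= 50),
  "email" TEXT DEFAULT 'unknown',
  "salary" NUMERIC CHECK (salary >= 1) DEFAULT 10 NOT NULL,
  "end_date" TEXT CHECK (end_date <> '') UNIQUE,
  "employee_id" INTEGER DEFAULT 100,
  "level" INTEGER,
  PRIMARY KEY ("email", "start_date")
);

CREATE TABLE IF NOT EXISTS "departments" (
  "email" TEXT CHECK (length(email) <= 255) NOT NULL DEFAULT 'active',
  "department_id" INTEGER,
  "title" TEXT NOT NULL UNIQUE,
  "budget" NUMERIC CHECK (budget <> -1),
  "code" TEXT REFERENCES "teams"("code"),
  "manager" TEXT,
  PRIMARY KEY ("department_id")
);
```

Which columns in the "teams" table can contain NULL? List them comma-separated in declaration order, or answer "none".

- rate: no NOT NULL constraint applies → nullable.
- status: no NOT NULL constraint applies → nullable.
- code: declared NOT NULL → not nullable.
- team_id: part of the PRIMARY KEY, which implies NOT NULL → not nullable.
- hire_date: no NOT NULL constraint applies → nullable.
- bonus: UNIQUE does not imply NOT NULL → nullable.
- level: declared NOT NULL → not nullable.
- floor: CHECK does not forbid NULL (a CHECK constraint passes when its expression is NULL) → nullable.
- title: no NOT NULL constraint applies → nullable.
- budget: UNIQUE does not imply NOT NULL → nullable.

rate, status, hire_date, bonus, floor, title, budget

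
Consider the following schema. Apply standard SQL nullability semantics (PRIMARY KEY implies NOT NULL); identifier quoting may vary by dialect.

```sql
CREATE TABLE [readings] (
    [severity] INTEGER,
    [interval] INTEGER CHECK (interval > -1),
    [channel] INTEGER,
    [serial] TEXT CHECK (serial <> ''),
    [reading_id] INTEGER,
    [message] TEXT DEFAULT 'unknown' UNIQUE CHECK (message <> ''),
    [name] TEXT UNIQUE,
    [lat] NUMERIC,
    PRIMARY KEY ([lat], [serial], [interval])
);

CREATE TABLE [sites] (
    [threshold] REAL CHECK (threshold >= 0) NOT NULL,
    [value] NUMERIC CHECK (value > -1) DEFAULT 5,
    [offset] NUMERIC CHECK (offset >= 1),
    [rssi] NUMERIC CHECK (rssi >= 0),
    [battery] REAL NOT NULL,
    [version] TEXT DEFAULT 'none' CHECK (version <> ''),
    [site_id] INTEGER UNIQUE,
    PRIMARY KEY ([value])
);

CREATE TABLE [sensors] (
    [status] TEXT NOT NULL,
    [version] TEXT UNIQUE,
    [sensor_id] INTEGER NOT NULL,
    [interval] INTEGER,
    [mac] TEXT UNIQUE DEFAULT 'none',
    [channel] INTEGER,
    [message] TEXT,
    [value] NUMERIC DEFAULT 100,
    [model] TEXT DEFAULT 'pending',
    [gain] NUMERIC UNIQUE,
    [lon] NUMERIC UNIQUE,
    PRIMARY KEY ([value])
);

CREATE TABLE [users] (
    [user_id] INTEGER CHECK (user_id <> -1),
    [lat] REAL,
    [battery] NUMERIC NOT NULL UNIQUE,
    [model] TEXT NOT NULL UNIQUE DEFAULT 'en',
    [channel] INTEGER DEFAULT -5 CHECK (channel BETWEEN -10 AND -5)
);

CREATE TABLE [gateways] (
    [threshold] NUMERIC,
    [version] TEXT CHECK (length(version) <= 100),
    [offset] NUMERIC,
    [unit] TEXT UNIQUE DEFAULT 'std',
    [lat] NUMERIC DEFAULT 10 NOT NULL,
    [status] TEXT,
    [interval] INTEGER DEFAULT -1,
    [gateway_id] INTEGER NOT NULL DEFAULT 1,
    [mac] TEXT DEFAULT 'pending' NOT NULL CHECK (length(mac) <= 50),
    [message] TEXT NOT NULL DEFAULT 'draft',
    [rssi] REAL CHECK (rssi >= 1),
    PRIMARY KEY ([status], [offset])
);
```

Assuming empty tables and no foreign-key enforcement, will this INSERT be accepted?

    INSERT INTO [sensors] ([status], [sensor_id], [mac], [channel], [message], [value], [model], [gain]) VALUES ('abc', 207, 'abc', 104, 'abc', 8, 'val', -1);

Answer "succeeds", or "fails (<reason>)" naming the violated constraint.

NOT NULL columns: sensor_id is supplied; status is supplied; value is supplied.
No constraint is violated.

succeeds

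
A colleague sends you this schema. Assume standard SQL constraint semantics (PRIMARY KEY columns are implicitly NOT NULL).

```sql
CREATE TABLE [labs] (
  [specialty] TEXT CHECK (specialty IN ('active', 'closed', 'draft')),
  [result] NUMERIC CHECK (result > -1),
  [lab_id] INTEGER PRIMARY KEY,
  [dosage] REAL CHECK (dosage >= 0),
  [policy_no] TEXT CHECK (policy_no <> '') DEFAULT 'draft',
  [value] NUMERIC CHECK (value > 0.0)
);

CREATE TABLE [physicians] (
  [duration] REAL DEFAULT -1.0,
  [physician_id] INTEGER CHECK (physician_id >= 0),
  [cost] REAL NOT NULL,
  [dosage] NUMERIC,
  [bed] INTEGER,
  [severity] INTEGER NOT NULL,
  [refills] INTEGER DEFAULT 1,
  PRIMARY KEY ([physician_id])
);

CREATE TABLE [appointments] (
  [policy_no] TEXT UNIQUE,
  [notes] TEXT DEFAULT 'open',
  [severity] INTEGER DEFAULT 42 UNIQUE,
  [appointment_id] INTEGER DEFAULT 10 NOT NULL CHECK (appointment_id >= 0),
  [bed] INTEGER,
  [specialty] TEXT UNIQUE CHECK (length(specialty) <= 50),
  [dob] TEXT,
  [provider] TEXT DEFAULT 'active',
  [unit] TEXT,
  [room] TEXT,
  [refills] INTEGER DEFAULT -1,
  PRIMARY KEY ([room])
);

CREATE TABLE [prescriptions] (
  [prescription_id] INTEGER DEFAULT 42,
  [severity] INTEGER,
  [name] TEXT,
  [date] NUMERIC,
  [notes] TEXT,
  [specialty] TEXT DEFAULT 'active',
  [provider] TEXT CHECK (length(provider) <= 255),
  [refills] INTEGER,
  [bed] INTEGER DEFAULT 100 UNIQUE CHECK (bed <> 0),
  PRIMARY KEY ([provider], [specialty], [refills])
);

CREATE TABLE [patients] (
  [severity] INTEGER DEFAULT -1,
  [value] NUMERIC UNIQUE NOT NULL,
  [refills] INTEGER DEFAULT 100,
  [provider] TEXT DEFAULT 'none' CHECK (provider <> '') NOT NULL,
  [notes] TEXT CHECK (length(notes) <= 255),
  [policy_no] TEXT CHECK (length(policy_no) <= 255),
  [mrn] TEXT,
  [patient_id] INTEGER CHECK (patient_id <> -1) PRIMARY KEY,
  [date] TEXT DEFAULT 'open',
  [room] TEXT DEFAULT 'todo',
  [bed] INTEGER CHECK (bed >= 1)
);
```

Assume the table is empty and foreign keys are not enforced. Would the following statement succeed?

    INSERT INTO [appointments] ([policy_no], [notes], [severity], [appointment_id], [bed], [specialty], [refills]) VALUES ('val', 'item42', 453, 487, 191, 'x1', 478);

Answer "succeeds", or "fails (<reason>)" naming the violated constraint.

fails (NOT NULL on room)

room is omitted from the column list and has no DEFAULT, so it would receive NULL.
But room is part of the PRIMARY KEY (implied NOT NULL).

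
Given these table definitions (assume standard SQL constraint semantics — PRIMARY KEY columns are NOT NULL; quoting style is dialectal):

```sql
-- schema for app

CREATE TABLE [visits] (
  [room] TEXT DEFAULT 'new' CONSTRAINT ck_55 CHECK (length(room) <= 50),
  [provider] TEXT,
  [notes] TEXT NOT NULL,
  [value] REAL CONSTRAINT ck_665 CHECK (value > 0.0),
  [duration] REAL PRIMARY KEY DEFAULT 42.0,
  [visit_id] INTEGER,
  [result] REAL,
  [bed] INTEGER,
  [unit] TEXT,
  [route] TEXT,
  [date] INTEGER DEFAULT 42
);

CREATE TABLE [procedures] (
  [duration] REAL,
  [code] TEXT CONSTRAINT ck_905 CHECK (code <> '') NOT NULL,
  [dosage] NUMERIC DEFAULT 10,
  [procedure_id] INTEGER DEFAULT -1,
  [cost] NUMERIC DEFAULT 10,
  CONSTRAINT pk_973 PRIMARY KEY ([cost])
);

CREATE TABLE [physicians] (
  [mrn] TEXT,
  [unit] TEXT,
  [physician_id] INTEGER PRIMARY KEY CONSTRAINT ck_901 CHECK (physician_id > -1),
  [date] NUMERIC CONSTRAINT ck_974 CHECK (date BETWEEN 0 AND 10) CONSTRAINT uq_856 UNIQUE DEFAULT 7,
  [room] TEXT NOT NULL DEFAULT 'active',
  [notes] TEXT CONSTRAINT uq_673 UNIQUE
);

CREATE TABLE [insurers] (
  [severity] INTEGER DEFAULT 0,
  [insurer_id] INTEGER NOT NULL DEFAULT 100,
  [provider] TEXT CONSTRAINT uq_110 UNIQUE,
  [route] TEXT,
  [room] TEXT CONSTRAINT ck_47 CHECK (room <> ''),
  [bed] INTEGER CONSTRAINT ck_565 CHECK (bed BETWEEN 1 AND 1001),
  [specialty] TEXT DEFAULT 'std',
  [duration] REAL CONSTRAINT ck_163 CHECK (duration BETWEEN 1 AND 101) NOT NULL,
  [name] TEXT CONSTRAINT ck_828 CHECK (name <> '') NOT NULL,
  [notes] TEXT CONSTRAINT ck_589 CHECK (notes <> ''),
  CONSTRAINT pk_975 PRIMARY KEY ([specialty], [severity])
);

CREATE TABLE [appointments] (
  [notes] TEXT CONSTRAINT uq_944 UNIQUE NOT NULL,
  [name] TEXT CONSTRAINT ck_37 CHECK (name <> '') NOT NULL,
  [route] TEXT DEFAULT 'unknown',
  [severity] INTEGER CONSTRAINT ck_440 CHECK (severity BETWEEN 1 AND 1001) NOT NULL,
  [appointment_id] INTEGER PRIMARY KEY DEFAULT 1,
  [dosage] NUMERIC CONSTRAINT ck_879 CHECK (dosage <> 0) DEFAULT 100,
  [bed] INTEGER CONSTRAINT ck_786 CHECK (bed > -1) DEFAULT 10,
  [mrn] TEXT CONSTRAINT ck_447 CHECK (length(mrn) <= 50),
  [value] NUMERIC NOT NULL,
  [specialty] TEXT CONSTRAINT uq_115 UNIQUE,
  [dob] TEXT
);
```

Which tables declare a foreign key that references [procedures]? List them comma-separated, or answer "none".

none

No REFERENCES clause anywhere in the schema names procedures.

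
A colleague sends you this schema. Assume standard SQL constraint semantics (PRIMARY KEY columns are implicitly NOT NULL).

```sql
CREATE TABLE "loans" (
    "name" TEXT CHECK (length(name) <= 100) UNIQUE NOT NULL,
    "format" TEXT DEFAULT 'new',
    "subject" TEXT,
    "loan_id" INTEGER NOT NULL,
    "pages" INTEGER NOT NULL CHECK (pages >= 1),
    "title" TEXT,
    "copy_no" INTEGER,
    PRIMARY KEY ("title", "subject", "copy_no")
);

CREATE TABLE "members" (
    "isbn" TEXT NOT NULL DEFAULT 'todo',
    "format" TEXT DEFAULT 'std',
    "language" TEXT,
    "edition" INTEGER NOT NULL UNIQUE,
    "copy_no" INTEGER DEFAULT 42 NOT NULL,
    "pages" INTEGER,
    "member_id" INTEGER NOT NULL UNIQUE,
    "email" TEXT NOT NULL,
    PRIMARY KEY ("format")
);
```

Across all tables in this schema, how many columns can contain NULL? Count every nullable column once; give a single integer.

loans: 1 nullable (format — PK (title, subject, copy_no) and explicit NOT NULL columns excluded).
members: 2 nullable (language, pages — PK (format) and explicit NOT NULL columns excluded).
Total: 1 + 2 = 3.

3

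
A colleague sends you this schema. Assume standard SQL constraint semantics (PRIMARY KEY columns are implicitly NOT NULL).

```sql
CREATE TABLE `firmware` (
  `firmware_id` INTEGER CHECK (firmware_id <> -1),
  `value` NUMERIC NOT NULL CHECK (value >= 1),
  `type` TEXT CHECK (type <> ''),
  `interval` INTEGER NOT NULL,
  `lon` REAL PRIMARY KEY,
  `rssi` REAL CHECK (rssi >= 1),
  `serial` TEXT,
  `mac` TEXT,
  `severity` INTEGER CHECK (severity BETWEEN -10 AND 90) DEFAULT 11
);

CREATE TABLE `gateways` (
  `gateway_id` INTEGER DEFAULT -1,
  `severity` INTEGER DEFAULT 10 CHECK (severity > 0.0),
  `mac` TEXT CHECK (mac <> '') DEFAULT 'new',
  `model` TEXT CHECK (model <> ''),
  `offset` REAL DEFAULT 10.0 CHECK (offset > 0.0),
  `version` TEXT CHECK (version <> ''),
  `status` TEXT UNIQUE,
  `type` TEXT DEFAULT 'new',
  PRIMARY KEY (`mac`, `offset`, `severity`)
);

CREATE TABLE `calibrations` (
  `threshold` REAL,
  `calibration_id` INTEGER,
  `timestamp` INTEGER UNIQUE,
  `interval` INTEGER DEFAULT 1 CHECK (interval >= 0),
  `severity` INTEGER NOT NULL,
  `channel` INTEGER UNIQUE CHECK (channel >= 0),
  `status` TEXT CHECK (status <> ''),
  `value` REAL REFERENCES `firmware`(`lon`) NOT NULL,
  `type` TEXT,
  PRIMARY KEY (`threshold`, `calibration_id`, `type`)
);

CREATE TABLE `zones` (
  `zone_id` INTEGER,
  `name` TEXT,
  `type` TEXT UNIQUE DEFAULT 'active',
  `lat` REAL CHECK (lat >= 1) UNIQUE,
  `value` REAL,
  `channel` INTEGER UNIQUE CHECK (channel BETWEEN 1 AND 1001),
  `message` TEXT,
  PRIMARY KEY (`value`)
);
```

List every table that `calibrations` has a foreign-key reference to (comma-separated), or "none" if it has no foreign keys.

- value REFERENCES firmware(lon).

firmware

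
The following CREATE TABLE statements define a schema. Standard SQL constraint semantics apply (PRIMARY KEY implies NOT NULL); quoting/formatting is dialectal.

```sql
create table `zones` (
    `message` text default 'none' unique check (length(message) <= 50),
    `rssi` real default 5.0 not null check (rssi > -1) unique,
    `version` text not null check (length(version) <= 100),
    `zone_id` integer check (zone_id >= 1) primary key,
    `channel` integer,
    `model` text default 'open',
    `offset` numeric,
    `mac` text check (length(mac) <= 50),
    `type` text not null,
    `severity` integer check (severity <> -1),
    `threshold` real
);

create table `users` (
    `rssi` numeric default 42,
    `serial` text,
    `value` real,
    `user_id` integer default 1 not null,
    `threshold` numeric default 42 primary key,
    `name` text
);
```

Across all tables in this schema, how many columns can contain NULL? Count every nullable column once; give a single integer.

zones: 7 nullable (message, channel, model, offset, mac, severity, threshold — PK (zone_id) and explicit NOT NULL columns excluded).
users: 4 nullable (rssi, serial, value, name — PK (threshold) and explicit NOT NULL columns excluded).
Total: 7 + 4 = 11.

11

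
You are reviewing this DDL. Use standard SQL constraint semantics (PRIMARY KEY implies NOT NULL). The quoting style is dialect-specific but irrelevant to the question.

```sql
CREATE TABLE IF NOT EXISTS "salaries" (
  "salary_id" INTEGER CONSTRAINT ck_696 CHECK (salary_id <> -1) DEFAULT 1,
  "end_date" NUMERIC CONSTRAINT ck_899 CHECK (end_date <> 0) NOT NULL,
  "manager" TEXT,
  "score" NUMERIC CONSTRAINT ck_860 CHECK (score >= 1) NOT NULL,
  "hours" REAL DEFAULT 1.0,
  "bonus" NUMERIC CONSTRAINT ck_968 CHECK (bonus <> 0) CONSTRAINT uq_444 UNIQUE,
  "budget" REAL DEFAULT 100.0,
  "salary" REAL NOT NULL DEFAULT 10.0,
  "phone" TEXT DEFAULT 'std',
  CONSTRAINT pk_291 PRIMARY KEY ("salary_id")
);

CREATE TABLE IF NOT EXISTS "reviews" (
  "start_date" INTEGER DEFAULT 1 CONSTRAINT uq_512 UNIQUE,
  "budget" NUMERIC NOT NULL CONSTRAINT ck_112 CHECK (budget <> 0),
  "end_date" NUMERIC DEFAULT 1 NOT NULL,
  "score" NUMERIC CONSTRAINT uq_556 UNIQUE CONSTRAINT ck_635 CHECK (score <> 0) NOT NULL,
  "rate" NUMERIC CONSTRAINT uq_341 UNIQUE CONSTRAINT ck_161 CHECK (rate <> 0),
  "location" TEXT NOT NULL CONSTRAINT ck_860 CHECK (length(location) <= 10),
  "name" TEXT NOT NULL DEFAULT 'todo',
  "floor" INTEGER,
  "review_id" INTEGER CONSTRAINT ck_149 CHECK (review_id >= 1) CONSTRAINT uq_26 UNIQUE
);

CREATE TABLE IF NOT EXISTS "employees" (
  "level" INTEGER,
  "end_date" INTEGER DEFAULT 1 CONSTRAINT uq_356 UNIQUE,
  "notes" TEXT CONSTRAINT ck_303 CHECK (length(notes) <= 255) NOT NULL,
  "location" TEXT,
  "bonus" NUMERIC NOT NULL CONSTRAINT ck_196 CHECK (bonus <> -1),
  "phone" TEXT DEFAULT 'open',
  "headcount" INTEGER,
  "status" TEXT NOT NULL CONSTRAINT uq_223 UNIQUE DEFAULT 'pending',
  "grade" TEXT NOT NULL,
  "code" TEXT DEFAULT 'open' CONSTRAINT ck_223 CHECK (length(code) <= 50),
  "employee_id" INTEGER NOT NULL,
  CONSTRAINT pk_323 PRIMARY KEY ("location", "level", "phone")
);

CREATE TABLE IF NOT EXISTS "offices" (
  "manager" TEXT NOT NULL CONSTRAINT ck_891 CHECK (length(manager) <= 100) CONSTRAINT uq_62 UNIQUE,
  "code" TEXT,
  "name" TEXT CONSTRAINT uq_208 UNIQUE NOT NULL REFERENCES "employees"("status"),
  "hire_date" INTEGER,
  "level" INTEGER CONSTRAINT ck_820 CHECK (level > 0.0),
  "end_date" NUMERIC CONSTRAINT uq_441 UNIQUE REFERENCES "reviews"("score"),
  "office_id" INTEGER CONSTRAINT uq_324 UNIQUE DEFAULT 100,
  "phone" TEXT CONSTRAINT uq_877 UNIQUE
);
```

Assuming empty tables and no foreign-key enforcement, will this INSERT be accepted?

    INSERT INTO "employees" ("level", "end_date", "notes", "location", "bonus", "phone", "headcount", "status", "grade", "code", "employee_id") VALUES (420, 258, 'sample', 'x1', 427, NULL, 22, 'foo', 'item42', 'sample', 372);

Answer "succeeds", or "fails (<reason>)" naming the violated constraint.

fails (NOT NULL on phone)

phone is explicitly set to NULL, but phone is part of the PRIMARY KEY (implied NOT NULL).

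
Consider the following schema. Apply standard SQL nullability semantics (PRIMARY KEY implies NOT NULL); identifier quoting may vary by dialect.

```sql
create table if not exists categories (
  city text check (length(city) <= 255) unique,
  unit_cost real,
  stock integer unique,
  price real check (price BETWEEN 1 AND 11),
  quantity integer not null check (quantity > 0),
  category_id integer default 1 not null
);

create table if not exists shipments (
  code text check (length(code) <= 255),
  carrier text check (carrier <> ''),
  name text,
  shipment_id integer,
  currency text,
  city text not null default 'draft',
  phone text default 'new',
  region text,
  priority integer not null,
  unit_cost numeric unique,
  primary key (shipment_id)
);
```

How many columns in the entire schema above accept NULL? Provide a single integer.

categories: 4 nullable (city, unit_cost, stock, price — PK none and explicit NOT NULL columns excluded).
shipments: 7 nullable (code, carrier, name, currency, phone, region, unit_cost — PK (shipment_id) and explicit NOT NULL columns excluded).
Total: 4 + 7 = 11.

11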